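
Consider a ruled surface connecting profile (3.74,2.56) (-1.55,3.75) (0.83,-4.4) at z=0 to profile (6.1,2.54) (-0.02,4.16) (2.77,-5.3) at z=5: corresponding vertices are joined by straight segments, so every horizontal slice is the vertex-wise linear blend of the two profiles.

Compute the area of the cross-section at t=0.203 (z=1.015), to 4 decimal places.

Cross-section at t=0.203: each vertex is (1-t)·p0[i] + t·p1[i].
  v1: (1-0.203)·(3.74,2.56) + 0.203·(6.1,2.54) = (4.2191,2.5559)
  v2: (1-0.203)·(-1.55,3.75) + 0.203·(-0.02,4.16) = (-1.2394,3.8332)
  v3: (1-0.203)·(0.83,-4.4) + 0.203·(2.77,-5.3) = (1.2238,-4.5827)
Shoelace sum Σ(x_i·y_{i+1} − x_{i+1}·y_i):
  i=1: 4.2191·3.8332 − -1.2394·2.5559 = +19.3406 (running +19.3406)
  i=2: -1.2394·-4.5827 − 1.2238·3.8332 = +0.9887 (running +20.3292)
  i=3: 1.2238·2.5559 − 4.2191·-4.5827 = +22.4628 (running +42.7920)
Area = |Σ|/2 = |42.7920|/2 = 21.3960

Area at t=0.203: 21.3960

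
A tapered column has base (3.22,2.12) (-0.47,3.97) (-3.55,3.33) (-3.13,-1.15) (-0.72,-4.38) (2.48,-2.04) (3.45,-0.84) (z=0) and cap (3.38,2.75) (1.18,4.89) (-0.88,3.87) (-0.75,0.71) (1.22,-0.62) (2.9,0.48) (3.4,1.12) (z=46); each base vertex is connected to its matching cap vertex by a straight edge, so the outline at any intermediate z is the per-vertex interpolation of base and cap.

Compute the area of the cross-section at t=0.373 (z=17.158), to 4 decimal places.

Cross-section at t=0.373: each vertex is (1-t)·p0[i] + t·p1[i].
  v1: (1-0.373)·(3.22,2.12) + 0.373·(3.38,2.75) = (3.2797,2.3550)
  v2: (1-0.373)·(-0.47,3.97) + 0.373·(1.18,4.89) = (0.1454,4.3132)
  v3: (1-0.373)·(-3.55,3.33) + 0.373·(-0.88,3.87) = (-2.5541,3.5314)
  v4: (1-0.373)·(-3.13,-1.15) + 0.373·(-0.75,0.71) = (-2.2423,-0.4562)
  v5: (1-0.373)·(-0.72,-4.38) + 0.373·(1.22,-0.62) = (0.0036,-2.9775)
  v6: (1-0.373)·(2.48,-2.04) + 0.373·(2.9,0.48) = (2.6367,-1.1000)
  v7: (1-0.373)·(3.45,-0.84) + 0.373·(3.4,1.12) = (3.4314,-0.1089)
Shoelace sum Σ(x_i·y_{i+1} − x_{i+1}·y_i):
  i=1: 3.2797·4.3132 − 0.1454·2.3550 = +13.8033 (running +13.8033)
  i=2: 0.1454·3.5314 − -2.5541·4.3132 = +11.5298 (running +25.3331)
  i=3: -2.5541·-0.4562 − -2.2423·3.5314 = +9.0836 (running +34.4167)
  i=4: -2.2423·-2.9775 − 0.0036·-0.4562 = +6.6780 (running +41.0947)
  i=5: 0.0036·-1.1000 − 2.6367·-2.9775 = +7.8467 (running +48.9414)
  i=6: 2.6367·-0.1089 − 3.4314·-1.1000 = +3.4874 (running +52.4289)
  i=7: 3.4314·2.3550 − 3.2797·-0.1089 = +8.4380 (running +60.8669)
Area = |Σ|/2 = |60.8669|/2 = 30.4334

Area at t=0.373: 30.4334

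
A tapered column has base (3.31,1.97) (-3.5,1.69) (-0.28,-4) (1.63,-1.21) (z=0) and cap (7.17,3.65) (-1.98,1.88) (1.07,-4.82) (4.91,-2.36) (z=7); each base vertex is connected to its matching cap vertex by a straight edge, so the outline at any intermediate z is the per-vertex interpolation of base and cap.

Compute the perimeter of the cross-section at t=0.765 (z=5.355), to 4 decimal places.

Cross-section at t=0.765: each vertex is (1-t)·p0[i] + t·p1[i].
  v1: (1-0.765)·(3.31,1.97) + 0.765·(7.17,3.65) = (6.2629,3.2552)
  v2: (1-0.765)·(-3.5,1.69) + 0.765·(-1.98,1.88) = (-2.3372,1.8353)
  v3: (1-0.765)·(-0.28,-4) + 0.765·(1.07,-4.82) = (0.7528,-4.6273)
  v4: (1-0.765)·(1.63,-1.21) + 0.765·(4.91,-2.36) = (4.1392,-2.0897)
Perimeter = Σ |v_{i+1} − v_i|:
  edge 1→2: √(-8.6001² + -1.4199²) = 8.7165 (running 8.7165)
  edge 2→3: √(3.0900² + -6.4627²) = 7.1634 (running 15.8799)
  edge 3→4: √(3.3865² + 2.5375²) = 4.2317 (running 20.1116)
  edge 4→1: √(2.1237² + 5.3450²) = 5.7514 (running 25.8630)
Perimeter = 25.8630

Perimeter at t=0.765: 25.8630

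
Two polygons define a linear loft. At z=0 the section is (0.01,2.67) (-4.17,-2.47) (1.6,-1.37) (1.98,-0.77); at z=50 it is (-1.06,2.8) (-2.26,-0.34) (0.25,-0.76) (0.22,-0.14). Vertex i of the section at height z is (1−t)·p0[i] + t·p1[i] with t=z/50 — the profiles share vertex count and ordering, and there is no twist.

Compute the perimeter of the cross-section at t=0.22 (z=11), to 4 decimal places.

Cross-section at t=0.22: each vertex is (1-t)·p0[i] + t·p1[i].
  v1: (1-0.22)·(0.01,2.67) + 0.22·(-1.06,2.8) = (-0.2254,2.6986)
  v2: (1-0.22)·(-4.17,-2.47) + 0.22·(-2.26,-0.34) = (-3.7498,-2.0014)
  v3: (1-0.22)·(1.6,-1.37) + 0.22·(0.25,-0.76) = (1.3030,-1.2358)
  v4: (1-0.22)·(1.98,-0.77) + 0.22·(0.22,-0.14) = (1.5928,-0.6314)
Perimeter = Σ |v_{i+1} − v_i|:
  edge 1→2: √(-3.5244² + -4.7000²) = 5.8746 (running 5.8746)
  edge 2→3: √(5.0528² + 0.7656²) = 5.1105 (running 10.9851)
  edge 3→4: √(0.2898² + 0.6044²) = 0.6703 (running 11.6554)
  edge 4→1: √(-1.8182² + 3.3300²) = 3.7940 (running 15.4494)
Perimeter = 15.4494

Perimeter at t=0.22: 15.4494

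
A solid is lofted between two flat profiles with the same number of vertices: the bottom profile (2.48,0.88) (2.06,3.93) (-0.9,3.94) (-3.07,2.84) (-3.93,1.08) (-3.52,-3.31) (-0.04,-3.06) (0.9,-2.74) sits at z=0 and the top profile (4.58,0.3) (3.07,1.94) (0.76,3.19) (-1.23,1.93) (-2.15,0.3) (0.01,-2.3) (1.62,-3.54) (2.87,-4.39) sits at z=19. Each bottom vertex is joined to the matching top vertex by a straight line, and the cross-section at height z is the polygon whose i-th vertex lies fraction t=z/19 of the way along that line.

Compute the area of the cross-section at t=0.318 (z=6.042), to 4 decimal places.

Area at t=0.318: 34.6919

Cross-section at t=0.318: each vertex is (1-t)·p0[i] + t·p1[i].
  v1: (1-0.318)·(2.48,0.88) + 0.318·(4.58,0.3) = (3.1478,0.6956)
  v2: (1-0.318)·(2.06,3.93) + 0.318·(3.07,1.94) = (2.3812,3.2972)
  v3: (1-0.318)·(-0.9,3.94) + 0.318·(0.76,3.19) = (-0.3721,3.7015)
  v4: (1-0.318)·(-3.07,2.84) + 0.318·(-1.23,1.93) = (-2.4849,2.5506)
  v5: (1-0.318)·(-3.93,1.08) + 0.318·(-2.15,0.3) = (-3.3640,0.8320)
  v6: (1-0.318)·(-3.52,-3.31) + 0.318·(0.01,-2.3) = (-2.3975,-2.9888)
  v7: (1-0.318)·(-0.04,-3.06) + 0.318·(1.62,-3.54) = (0.4879,-3.2126)
  v8: (1-0.318)·(0.9,-2.74) + 0.318·(2.87,-4.39) = (1.5265,-3.2647)
Shoelace sum Σ(x_i·y_{i+1} − x_{i+1}·y_i):
  i=1: 3.1478·3.2972 − 2.3812·0.6956 = +8.7226 (running +8.7226)
  i=2: 2.3812·3.7015 − -0.3721·3.2972 = +10.0409 (running +18.7635)
  i=3: -0.3721·2.5506 − -2.4849·3.7015 = +8.2486 (running +27.0121)
  i=4: -2.4849·0.8320 − -3.3640·2.5506 = +6.5129 (running +33.5250)
  i=5: -3.3640·-2.9888 − -2.3975·0.8320 = +12.0489 (running +45.5739)
  i=6: -2.3975·-3.2126 − 0.4879·-2.9888 = +9.1604 (running +54.7342)
  i=7: 0.4879·-3.2647 − 1.5265·-3.2126 = +3.3112 (running +58.0454)
  i=8: 1.5265·0.6956 − 3.1478·-3.2647 = +11.3384 (running +69.3838)
Area = |Σ|/2 = |69.3838|/2 = 34.6919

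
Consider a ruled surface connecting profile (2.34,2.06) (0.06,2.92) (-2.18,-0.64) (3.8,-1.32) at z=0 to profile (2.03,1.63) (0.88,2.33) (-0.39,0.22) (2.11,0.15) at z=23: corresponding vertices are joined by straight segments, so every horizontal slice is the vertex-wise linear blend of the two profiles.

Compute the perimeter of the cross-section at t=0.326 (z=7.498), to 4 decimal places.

Cross-section at t=0.326: each vertex is (1-t)·p0[i] + t·p1[i].
  v1: (1-0.326)·(2.34,2.06) + 0.326·(2.03,1.63) = (2.2389,1.9198)
  v2: (1-0.326)·(0.06,2.92) + 0.326·(0.88,2.33) = (0.3273,2.7277)
  v3: (1-0.326)·(-2.18,-0.64) + 0.326·(-0.39,0.22) = (-1.5965,-0.3596)
  v4: (1-0.326)·(3.8,-1.32) + 0.326·(2.11,0.15) = (3.2491,-0.8408)
Perimeter = Σ |v_{i+1} − v_i|:
  edge 1→2: √(-1.9116² + 0.8078²) = 2.0753 (running 2.0753)
  edge 2→3: √(-1.9238² + -3.0873²) = 3.6376 (running 5.7129)
  edge 3→4: √(4.8455² + -0.4811²) = 4.8693 (running 10.5823)
  edge 4→1: √(-1.0101² + 2.7606²) = 2.9396 (running 13.5219)
Perimeter = 13.5219

Perimeter at t=0.326: 13.5219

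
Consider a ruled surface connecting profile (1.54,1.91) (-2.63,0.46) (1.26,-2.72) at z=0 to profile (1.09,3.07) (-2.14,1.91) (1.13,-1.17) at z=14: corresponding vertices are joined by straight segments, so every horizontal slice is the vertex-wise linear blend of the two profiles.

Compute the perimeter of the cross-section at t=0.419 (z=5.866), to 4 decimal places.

Cross-section at t=0.419: each vertex is (1-t)·p0[i] + t·p1[i].
  v1: (1-0.419)·(1.54,1.91) + 0.419·(1.09,3.07) = (1.3515,2.3960)
  v2: (1-0.419)·(-2.63,0.46) + 0.419·(-2.14,1.91) = (-2.4247,1.0675)
  v3: (1-0.419)·(1.26,-2.72) + 0.419·(1.13,-1.17) = (1.2055,-2.0705)
Perimeter = Σ |v_{i+1} − v_i|:
  edge 1→2: √(-3.7761² + -1.3285²) = 4.0030 (running 4.0030)
  edge 2→3: √(3.6302² + -3.1381²) = 4.7986 (running 8.8016)
  edge 3→1: √(0.1459² + 4.4666²) = 4.4690 (running 13.2705)
Perimeter = 13.2705

Perimeter at t=0.419: 13.2705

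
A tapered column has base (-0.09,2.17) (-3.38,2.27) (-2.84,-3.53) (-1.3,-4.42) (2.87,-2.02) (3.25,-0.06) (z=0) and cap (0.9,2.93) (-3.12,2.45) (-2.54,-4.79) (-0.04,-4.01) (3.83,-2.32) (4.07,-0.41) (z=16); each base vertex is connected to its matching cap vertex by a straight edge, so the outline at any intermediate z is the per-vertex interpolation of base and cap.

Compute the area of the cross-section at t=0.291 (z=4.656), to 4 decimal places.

Area at t=0.291: 33.2793

Cross-section at t=0.291: each vertex is (1-t)·p0[i] + t·p1[i].
  v1: (1-0.291)·(-0.09,2.17) + 0.291·(0.9,2.93) = (0.1981,2.3912)
  v2: (1-0.291)·(-3.38,2.27) + 0.291·(-3.12,2.45) = (-3.3043,2.3224)
  v3: (1-0.291)·(-2.84,-3.53) + 0.291·(-2.54,-4.79) = (-2.7527,-3.8967)
  v4: (1-0.291)·(-1.3,-4.42) + 0.291·(-0.04,-4.01) = (-0.9333,-4.3007)
  v5: (1-0.291)·(2.87,-2.02) + 0.291·(3.83,-2.32) = (3.1494,-2.1073)
  v6: (1-0.291)·(3.25,-0.06) + 0.291·(4.07,-0.41) = (3.4886,-0.1618)
Shoelace sum Σ(x_i·y_{i+1} − x_{i+1}·y_i):
  i=1: 0.1981·2.3224 − -3.3043·2.3912 = +8.3612 (running +8.3612)
  i=2: -3.3043·-3.8967 − -2.7527·2.3224 = +19.2687 (running +27.6300)
  i=3: -2.7527·-4.3007 − -0.9333·-3.8967 = +8.2016 (running +35.8316)
  i=4: -0.9333·-2.1073 − 3.1494·-4.3007 = +15.5112 (running +51.3428)
  i=5: 3.1494·-0.1618 − 3.4886·-2.1073 = +6.8418 (running +58.1846)
  i=6: 3.4886·2.3912 − 0.1981·-0.1618 = +8.3739 (running +66.5586)
Area = |Σ|/2 = |66.5586|/2 = 33.2793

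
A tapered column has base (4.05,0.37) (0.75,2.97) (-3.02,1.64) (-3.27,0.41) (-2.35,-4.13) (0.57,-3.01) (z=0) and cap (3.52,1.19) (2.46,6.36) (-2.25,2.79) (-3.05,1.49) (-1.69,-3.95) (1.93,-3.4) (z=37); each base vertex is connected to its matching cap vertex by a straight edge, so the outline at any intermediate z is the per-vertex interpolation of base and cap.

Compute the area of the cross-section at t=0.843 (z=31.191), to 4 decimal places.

Cross-section at t=0.843: each vertex is (1-t)·p0[i] + t·p1[i].
  v1: (1-0.843)·(4.05,0.37) + 0.843·(3.52,1.19) = (3.6032,1.0613)
  v2: (1-0.843)·(0.75,2.97) + 0.843·(2.46,6.36) = (2.1915,5.8278)
  v3: (1-0.843)·(-3.02,1.64) + 0.843·(-2.25,2.79) = (-2.3709,2.6095)
  v4: (1-0.843)·(-3.27,0.41) + 0.843·(-3.05,1.49) = (-3.0845,1.3204)
  v5: (1-0.843)·(-2.35,-4.13) + 0.843·(-1.69,-3.95) = (-1.7936,-3.9783)
  v6: (1-0.843)·(0.57,-3.01) + 0.843·(1.93,-3.4) = (1.7165,-3.3388)
Shoelace sum Σ(x_i·y_{i+1} − x_{i+1}·y_i):
  i=1: 3.6032·5.8278 − 2.1915·1.0613 = +18.6729 (running +18.6729)
  i=2: 2.1915·2.6095 − -2.3709·5.8278 = +19.5357 (running +38.2086)
  i=3: -2.3709·1.3204 − -3.0845·2.6095 = +4.9183 (running +43.1269)
  i=4: -3.0845·-3.9783 − -1.7936·1.3204 = +14.6395 (running +57.7664)
  i=5: -1.7936·-3.3388 − 1.7165·-3.9783 = +12.8171 (running +70.5835)
  i=6: 1.7165·1.0613 − 3.6032·-3.3388 = +13.8519 (running +84.4354)
Area = |Σ|/2 = |84.4354|/2 = 42.2177

Area at t=0.843: 42.2177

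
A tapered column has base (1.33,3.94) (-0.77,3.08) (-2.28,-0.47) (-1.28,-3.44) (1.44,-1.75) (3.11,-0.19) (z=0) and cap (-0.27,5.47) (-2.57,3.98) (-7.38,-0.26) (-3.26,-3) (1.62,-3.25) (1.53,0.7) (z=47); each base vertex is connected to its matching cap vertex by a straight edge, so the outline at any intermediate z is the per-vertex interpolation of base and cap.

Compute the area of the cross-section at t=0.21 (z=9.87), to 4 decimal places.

Area at t=0.21: 28.0517

Cross-section at t=0.21: each vertex is (1-t)·p0[i] + t·p1[i].
  v1: (1-0.21)·(1.33,3.94) + 0.21·(-0.27,5.47) = (0.9940,4.2613)
  v2: (1-0.21)·(-0.77,3.08) + 0.21·(-2.57,3.98) = (-1.1480,3.2690)
  v3: (1-0.21)·(-2.28,-0.47) + 0.21·(-7.38,-0.26) = (-3.3510,-0.4259)
  v4: (1-0.21)·(-1.28,-3.44) + 0.21·(-3.26,-3) = (-1.6958,-3.3476)
  v5: (1-0.21)·(1.44,-1.75) + 0.21·(1.62,-3.25) = (1.4778,-2.0650)
  v6: (1-0.21)·(3.11,-0.19) + 0.21·(1.53,0.7) = (2.7782,-0.0031)
Shoelace sum Σ(x_i·y_{i+1} − x_{i+1}·y_i):
  i=1: 0.9940·3.2690 − -1.1480·4.2613 = +8.1414 (running +8.1414)
  i=2: -1.1480·-0.4259 − -3.3510·3.2690 = +11.4434 (running +19.5847)
  i=3: -3.3510·-3.3476 − -1.6958·-0.4259 = +10.4956 (running +30.0803)
  i=4: -1.6958·-2.0650 − 1.4778·-3.3476 = +8.4489 (running +38.5292)
  i=5: 1.4778·-0.0031 − 2.7782·-2.0650 = +5.7324 (running +44.2616)
  i=6: 2.7782·4.2613 − 0.9940·-0.0031 = +11.8418 (running +56.1034)
Area = |Σ|/2 = |56.1034|/2 = 28.0517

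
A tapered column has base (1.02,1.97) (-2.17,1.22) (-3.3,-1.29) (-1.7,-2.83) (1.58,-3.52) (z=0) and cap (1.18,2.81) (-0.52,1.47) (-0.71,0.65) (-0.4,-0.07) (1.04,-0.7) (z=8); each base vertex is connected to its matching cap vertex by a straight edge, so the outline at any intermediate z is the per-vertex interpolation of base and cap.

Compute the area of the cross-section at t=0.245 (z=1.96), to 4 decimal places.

Cross-section at t=0.245: each vertex is (1-t)·p0[i] + t·p1[i].
  v1: (1-0.245)·(1.02,1.97) + 0.245·(1.18,2.81) = (1.0592,2.1758)
  v2: (1-0.245)·(-2.17,1.22) + 0.245·(-0.52,1.47) = (-1.7657,1.2812)
  v3: (1-0.245)·(-3.3,-1.29) + 0.245·(-0.71,0.65) = (-2.6654,-0.8147)
  v4: (1-0.245)·(-1.7,-2.83) + 0.245·(-0.4,-0.07) = (-1.3815,-2.1538)
  v5: (1-0.245)·(1.58,-3.52) + 0.245·(1.04,-0.7) = (1.4477,-2.8291)
Shoelace sum Σ(x_i·y_{i+1} − x_{i+1}·y_i):
  i=1: 1.0592·1.2812 − -1.7657·2.1758 = +5.1990 (running +5.1990)
  i=2: -1.7657·-0.8147 − -2.6654·1.2812 = +4.8537 (running +10.0527)
  i=3: -2.6654·-2.1538 − -1.3815·-0.8147 = +4.6153 (running +14.6680)
  i=4: -1.3815·-2.8291 − 1.4477·-2.1538 = +7.0265 (running +21.6945)
  i=5: 1.4477·2.1758 − 1.0592·-2.8291 = +6.1465 (running +27.8410)
Area = |Σ|/2 = |27.8410|/2 = 13.9205

Area at t=0.245: 13.9205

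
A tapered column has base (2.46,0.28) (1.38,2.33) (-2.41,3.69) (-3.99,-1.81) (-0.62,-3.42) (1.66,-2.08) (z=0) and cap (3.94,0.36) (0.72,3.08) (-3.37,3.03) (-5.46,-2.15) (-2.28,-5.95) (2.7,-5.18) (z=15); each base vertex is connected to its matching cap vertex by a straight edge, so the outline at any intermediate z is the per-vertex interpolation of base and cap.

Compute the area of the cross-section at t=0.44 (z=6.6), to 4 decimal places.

Area at t=0.44: 42.2452

Cross-section at t=0.44: each vertex is (1-t)·p0[i] + t·p1[i].
  v1: (1-0.44)·(2.46,0.28) + 0.44·(3.94,0.36) = (3.1112,0.3152)
  v2: (1-0.44)·(1.38,2.33) + 0.44·(0.72,3.08) = (1.0896,2.6600)
  v3: (1-0.44)·(-2.41,3.69) + 0.44·(-3.37,3.03) = (-2.8324,3.3996)
  v4: (1-0.44)·(-3.99,-1.81) + 0.44·(-5.46,-2.15) = (-4.6368,-1.9596)
  v5: (1-0.44)·(-0.62,-3.42) + 0.44·(-2.28,-5.95) = (-1.3504,-4.5332)
  v6: (1-0.44)·(1.66,-2.08) + 0.44·(2.7,-5.18) = (2.1176,-3.4440)
Shoelace sum Σ(x_i·y_{i+1} − x_{i+1}·y_i):
  i=1: 3.1112·2.6600 − 1.0896·0.3152 = +7.9324 (running +7.9324)
  i=2: 1.0896·3.3996 − -2.8324·2.6600 = +11.2384 (running +19.1707)
  i=3: -2.8324·-1.9596 − -4.6368·3.3996 = +21.3136 (running +40.4844)
  i=4: -4.6368·-4.5332 − -1.3504·-1.9596 = +18.3733 (running +58.8577)
  i=5: -1.3504·-3.4440 − 2.1176·-4.5332 = +14.2503 (running +73.1080)
  i=6: 2.1176·0.3152 − 3.1112·-3.4440 = +11.3824 (running +84.4904)
Area = |Σ|/2 = |84.4904|/2 = 42.2452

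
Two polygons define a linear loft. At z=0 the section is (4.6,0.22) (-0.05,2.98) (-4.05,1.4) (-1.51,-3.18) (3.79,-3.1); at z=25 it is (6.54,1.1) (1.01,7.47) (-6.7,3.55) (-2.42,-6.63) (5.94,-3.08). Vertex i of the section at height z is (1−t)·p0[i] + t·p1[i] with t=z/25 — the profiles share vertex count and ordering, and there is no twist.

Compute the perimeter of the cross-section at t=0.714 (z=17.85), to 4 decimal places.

Cross-section at t=0.714: each vertex is (1-t)·p0[i] + t·p1[i].
  v1: (1-0.714)·(4.6,0.22) + 0.714·(6.54,1.1) = (5.9852,0.8483)
  v2: (1-0.714)·(-0.05,2.98) + 0.714·(1.01,7.47) = (0.7068,6.1859)
  v3: (1-0.714)·(-4.05,1.4) + 0.714·(-6.7,3.55) = (-5.9421,2.9351)
  v4: (1-0.714)·(-1.51,-3.18) + 0.714·(-2.42,-6.63) = (-2.1597,-5.6433)
  v5: (1-0.714)·(3.79,-3.1) + 0.714·(5.94,-3.08) = (5.3251,-3.0857)
Perimeter = Σ |v_{i+1} − v_i|:
  edge 1→2: √(-5.2783² + 5.3375²) = 7.5067 (running 7.5067)
  edge 2→3: √(-6.6489² + -3.2508²) = 7.4011 (running 14.9077)
  edge 3→4: √(3.7824² + -8.5784²) = 9.3752 (running 24.2830)
  edge 4→5: √(7.4848² + 2.5576²) = 7.9097 (running 32.1927)
  edge 5→1: √(0.6601² + 3.9340²) = 3.9890 (running 36.1817)
Perimeter = 36.1817

Perimeter at t=0.714: 36.1817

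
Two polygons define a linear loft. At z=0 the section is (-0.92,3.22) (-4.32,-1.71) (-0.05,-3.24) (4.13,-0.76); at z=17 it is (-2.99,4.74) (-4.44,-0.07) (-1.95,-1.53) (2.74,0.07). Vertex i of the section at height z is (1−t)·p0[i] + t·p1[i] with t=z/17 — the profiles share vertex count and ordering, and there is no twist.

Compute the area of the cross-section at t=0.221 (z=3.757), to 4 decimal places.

Cross-section at t=0.221: each vertex is (1-t)·p0[i] + t·p1[i].
  v1: (1-0.221)·(-0.92,3.22) + 0.221·(-2.99,4.74) = (-1.3775,3.5559)
  v2: (1-0.221)·(-4.32,-1.71) + 0.221·(-4.44,-0.07) = (-4.3465,-1.3476)
  v3: (1-0.221)·(-0.05,-3.24) + 0.221·(-1.95,-1.53) = (-0.4699,-2.8621)
  v4: (1-0.221)·(4.13,-0.76) + 0.221·(2.74,0.07) = (3.8228,-0.5766)
Shoelace sum Σ(x_i·y_{i+1} − x_{i+1}·y_i):
  i=1: -1.3775·-1.3476 − -4.3465·3.5559 = +17.3121 (running +17.3121)
  i=2: -4.3465·-2.8621 − -0.4699·-1.3476 = +11.8069 (running +29.1190)
  i=3: -0.4699·-0.5766 − 3.8228·-2.8621 = +11.2122 (running +40.3312)
  i=4: 3.8228·3.5559 − -1.3775·-0.5766 = +12.7994 (running +53.1306)
Area = |Σ|/2 = |53.1306|/2 = 26.5653

Area at t=0.221: 26.5653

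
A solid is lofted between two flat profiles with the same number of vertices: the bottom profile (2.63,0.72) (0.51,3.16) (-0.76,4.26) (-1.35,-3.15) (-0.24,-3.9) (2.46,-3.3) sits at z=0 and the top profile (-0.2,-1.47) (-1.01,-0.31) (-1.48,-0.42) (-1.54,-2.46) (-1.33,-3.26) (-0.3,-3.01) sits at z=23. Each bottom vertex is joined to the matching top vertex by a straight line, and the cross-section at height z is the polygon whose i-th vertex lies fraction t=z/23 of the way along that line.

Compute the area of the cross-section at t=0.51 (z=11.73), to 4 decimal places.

Cross-section at t=0.51: each vertex is (1-t)·p0[i] + t·p1[i].
  v1: (1-0.51)·(2.63,0.72) + 0.51·(-0.2,-1.47) = (1.1867,-0.3969)
  v2: (1-0.51)·(0.51,3.16) + 0.51·(-1.01,-0.31) = (-0.2652,1.3903)
  v3: (1-0.51)·(-0.76,4.26) + 0.51·(-1.48,-0.42) = (-1.1272,1.8732)
  v4: (1-0.51)·(-1.35,-3.15) + 0.51·(-1.54,-2.46) = (-1.4469,-2.7981)
  v5: (1-0.51)·(-0.24,-3.9) + 0.51·(-1.33,-3.26) = (-0.7959,-3.5736)
  v6: (1-0.51)·(2.46,-3.3) + 0.51·(-0.3,-3.01) = (1.0524,-3.1521)
Shoelace sum Σ(x_i·y_{i+1} − x_{i+1}·y_i):
  i=1: 1.1867·1.3903 − -0.2652·-0.3969 = +1.5446 (running +1.5446)
  i=2: -0.2652·1.8732 − -1.1272·1.3903 = +1.0704 (running +2.6150)
  i=3: -1.1272·-2.7981 − -1.4469·1.8732 = +5.8644 (running +8.4793)
  i=4: -1.4469·-3.5736 − -0.7959·-2.7981 = +2.9436 (running +11.4230)
  i=5: -0.7959·-3.1521 − 1.0524·-3.5736 = +6.2696 (running +17.6926)
  i=6: 1.0524·-0.3969 − 1.1867·-3.1521 = +3.3229 (running +21.0155)
Area = |Σ|/2 = |21.0155|/2 = 10.5077

Area at t=0.51: 10.5077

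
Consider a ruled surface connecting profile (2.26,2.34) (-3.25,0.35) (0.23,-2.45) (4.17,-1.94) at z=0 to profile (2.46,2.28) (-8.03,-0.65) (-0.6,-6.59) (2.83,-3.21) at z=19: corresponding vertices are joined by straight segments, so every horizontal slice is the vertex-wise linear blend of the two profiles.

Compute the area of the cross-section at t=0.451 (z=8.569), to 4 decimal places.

Cross-section at t=0.451: each vertex is (1-t)·p0[i] + t·p1[i].
  v1: (1-0.451)·(2.26,2.34) + 0.451·(2.46,2.28) = (2.3502,2.3129)
  v2: (1-0.451)·(-3.25,0.35) + 0.451·(-8.03,-0.65) = (-5.4058,-0.1010)
  v3: (1-0.451)·(0.23,-2.45) + 0.451·(-0.6,-6.59) = (-0.1443,-4.3171)
  v4: (1-0.451)·(4.17,-1.94) + 0.451·(2.83,-3.21) = (3.5657,-2.5128)
Shoelace sum Σ(x_i·y_{i+1} − x_{i+1}·y_i):
  i=1: 2.3502·-0.1010 − -5.4058·2.3129 = +12.2659 (running +12.2659)
  i=2: -5.4058·-4.3171 − -0.1443·-0.1010 = +23.3229 (running +35.5888)
  i=3: -0.1443·-2.5128 − 3.5657·-4.3171 = +15.7561 (running +51.3449)
  i=4: 3.5657·2.3129 − 2.3502·-2.5128 = +14.1527 (running +65.4976)
Area = |Σ|/2 = |65.4976|/2 = 32.7488

Area at t=0.451: 32.7488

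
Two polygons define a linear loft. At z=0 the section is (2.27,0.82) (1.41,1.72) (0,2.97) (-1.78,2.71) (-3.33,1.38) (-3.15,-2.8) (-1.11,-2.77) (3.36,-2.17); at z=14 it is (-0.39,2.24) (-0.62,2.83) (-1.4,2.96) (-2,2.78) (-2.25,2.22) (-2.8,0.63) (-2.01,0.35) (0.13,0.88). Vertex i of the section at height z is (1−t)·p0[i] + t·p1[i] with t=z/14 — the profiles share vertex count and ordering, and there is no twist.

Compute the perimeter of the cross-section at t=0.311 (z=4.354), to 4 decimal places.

Cross-section at t=0.311: each vertex is (1-t)·p0[i] + t·p1[i].
  v1: (1-0.311)·(2.27,0.82) + 0.311·(-0.39,2.24) = (1.4427,1.2616)
  v2: (1-0.311)·(1.41,1.72) + 0.311·(-0.62,2.83) = (0.7787,2.0652)
  v3: (1-0.311)·(0,2.97) + 0.311·(-1.4,2.96) = (-0.4354,2.9669)
  v4: (1-0.311)·(-1.78,2.71) + 0.311·(-2,2.78) = (-1.8484,2.7318)
  v5: (1-0.311)·(-3.33,1.38) + 0.311·(-2.25,2.22) = (-2.9941,1.6412)
  v6: (1-0.311)·(-3.15,-2.8) + 0.311·(-2.8,0.63) = (-3.0412,-1.7333)
  v7: (1-0.311)·(-1.11,-2.77) + 0.311·(-2.01,0.35) = (-1.3899,-1.7997)
  v8: (1-0.311)·(3.36,-2.17) + 0.311·(0.13,0.88) = (2.3555,-1.2215)
Perimeter = Σ |v_{i+1} − v_i|:
  edge 1→2: √(-0.6641² + 0.8036²) = 1.0425 (running 1.0425)
  edge 2→3: √(-1.2141² + 0.9017²) = 1.5123 (running 2.5548)
  edge 3→4: √(-1.4130² + -0.2351²) = 1.4324 (running 3.9872)
  edge 4→5: √(-1.1457² + -1.0905²) = 1.5817 (running 5.5689)
  edge 5→6: √(-0.0470² + -3.3745²) = 3.3748 (running 8.9438)
  edge 6→7: √(1.6513² + -0.0664²) = 1.6526 (running 10.5964)
  edge 7→8: √(3.7454² + 0.5782²) = 3.7897 (running 14.3861)
  edge 8→1: √(-0.9127² + 2.4831²) = 2.6455 (running 17.0316)
Perimeter = 17.0316

Perimeter at t=0.311: 17.0316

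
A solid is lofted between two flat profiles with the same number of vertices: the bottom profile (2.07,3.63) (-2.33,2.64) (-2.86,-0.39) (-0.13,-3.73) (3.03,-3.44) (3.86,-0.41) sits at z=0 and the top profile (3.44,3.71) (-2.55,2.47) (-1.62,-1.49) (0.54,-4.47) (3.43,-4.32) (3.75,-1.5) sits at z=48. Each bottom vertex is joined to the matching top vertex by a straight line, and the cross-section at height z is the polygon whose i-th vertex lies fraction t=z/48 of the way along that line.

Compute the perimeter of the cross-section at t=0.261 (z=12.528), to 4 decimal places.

Perimeter at t=0.261: 23.0747

Cross-section at t=0.261: each vertex is (1-t)·p0[i] + t·p1[i].
  v1: (1-0.261)·(2.07,3.63) + 0.261·(3.44,3.71) = (2.4276,3.6509)
  v2: (1-0.261)·(-2.33,2.64) + 0.261·(-2.55,2.47) = (-2.3874,2.5956)
  v3: (1-0.261)·(-2.86,-0.39) + 0.261·(-1.62,-1.49) = (-2.5364,-0.6771)
  v4: (1-0.261)·(-0.13,-3.73) + 0.261·(0.54,-4.47) = (0.0449,-3.9231)
  v5: (1-0.261)·(3.03,-3.44) + 0.261·(3.43,-4.32) = (3.1344,-3.6697)
  v6: (1-0.261)·(3.86,-0.41) + 0.261·(3.75,-1.5) = (3.8313,-0.6945)
Perimeter = Σ |v_{i+1} − v_i|:
  edge 1→2: √(-4.8150² + -1.0553²) = 4.9293 (running 4.9293)
  edge 2→3: √(-0.1489² + -3.2727²) = 3.2761 (running 8.2054)
  edge 3→4: √(2.5812² + -3.2460²) = 4.1472 (running 12.3526)
  edge 4→5: √(3.0895² + 0.2535²) = 3.0999 (running 15.4525)
  edge 5→6: √(0.6969² + 2.9752²) = 3.0557 (running 18.5082)
  edge 6→1: √(-1.4037² + 4.3454²) = 4.5665 (running 23.0747)
Perimeter = 23.0747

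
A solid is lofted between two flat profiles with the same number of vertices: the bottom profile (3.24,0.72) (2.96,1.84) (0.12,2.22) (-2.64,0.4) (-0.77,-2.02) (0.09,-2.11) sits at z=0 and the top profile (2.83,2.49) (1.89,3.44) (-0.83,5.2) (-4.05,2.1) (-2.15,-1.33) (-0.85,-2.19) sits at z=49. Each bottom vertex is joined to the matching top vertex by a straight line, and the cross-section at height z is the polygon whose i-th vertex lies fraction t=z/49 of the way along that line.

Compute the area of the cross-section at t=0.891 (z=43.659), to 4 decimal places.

Area at t=0.891: 25.8529

Cross-section at t=0.891: each vertex is (1-t)·p0[i] + t·p1[i].
  v1: (1-0.891)·(3.24,0.72) + 0.891·(2.83,2.49) = (2.8747,2.2971)
  v2: (1-0.891)·(2.96,1.84) + 0.891·(1.89,3.44) = (2.0066,3.2656)
  v3: (1-0.891)·(0.12,2.22) + 0.891·(-0.83,5.2) = (-0.7265,4.8752)
  v4: (1-0.891)·(-2.64,0.4) + 0.891·(-4.05,2.1) = (-3.8963,1.9147)
  v5: (1-0.891)·(-0.77,-2.02) + 0.891·(-2.15,-1.33) = (-1.9996,-1.4052)
  v6: (1-0.891)·(0.09,-2.11) + 0.891·(-0.85,-2.19) = (-0.7475,-2.1813)
Shoelace sum Σ(x_i·y_{i+1} − x_{i+1}·y_i):
  i=1: 2.8747·3.2656 − 2.0066·2.2971 = +4.7782 (running +4.7782)
  i=2: 2.0066·4.8752 − -0.7265·3.2656 = +12.1550 (running +16.9332)
  i=3: -0.7265·1.9147 − -3.8963·4.8752 = +17.6043 (running +34.5375)
  i=4: -3.8963·-1.4052 − -1.9996·1.9147 = +9.3037 (running +43.8412)
  i=5: -1.9996·-2.1813 − -0.7475·-1.4052 = +3.3112 (running +47.1524)
  i=6: -0.7475·2.2971 − 2.8747·-2.1813 = +4.5534 (running +51.7057)
Area = |Σ|/2 = |51.7057|/2 = 25.8529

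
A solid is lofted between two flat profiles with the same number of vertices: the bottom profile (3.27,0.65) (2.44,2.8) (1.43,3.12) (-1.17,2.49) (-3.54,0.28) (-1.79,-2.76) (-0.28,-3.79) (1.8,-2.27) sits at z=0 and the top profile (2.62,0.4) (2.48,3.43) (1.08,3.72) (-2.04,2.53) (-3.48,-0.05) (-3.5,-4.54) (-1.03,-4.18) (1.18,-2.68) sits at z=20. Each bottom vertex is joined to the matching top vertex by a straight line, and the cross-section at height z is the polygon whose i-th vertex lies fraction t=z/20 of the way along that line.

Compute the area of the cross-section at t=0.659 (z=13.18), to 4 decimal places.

Area at t=0.659: 34.4001

Cross-section at t=0.659: each vertex is (1-t)·p0[i] + t·p1[i].
  v1: (1-0.659)·(3.27,0.65) + 0.659·(2.62,0.4) = (2.8417,0.4852)
  v2: (1-0.659)·(2.44,2.8) + 0.659·(2.48,3.43) = (2.4664,3.2152)
  v3: (1-0.659)·(1.43,3.12) + 0.659·(1.08,3.72) = (1.1994,3.5154)
  v4: (1-0.659)·(-1.17,2.49) + 0.659·(-2.04,2.53) = (-1.7433,2.5164)
  v5: (1-0.659)·(-3.54,0.28) + 0.659·(-3.48,-0.05) = (-3.5005,0.0625)
  v6: (1-0.659)·(-1.79,-2.76) + 0.659·(-3.5,-4.54) = (-2.9169,-3.9330)
  v7: (1-0.659)·(-0.28,-3.79) + 0.659·(-1.03,-4.18) = (-0.7743,-4.0470)
  v8: (1-0.659)·(1.8,-2.27) + 0.659·(1.18,-2.68) = (1.3914,-2.5402)
Shoelace sum Σ(x_i·y_{i+1} − x_{i+1}·y_i):
  i=1: 2.8417·3.2152 − 2.4664·0.4852 = +7.9396 (running +7.9396)
  i=2: 2.4664·3.5154 − 1.1994·3.2152 = +4.8141 (running +12.7537)
  i=3: 1.1994·2.5164 − -1.7433·3.5154 = +9.1465 (running +21.9002)
  i=4: -1.7433·0.0625 − -3.5005·2.5164 = +8.6994 (running +30.5996)
  i=5: -3.5005·-3.9330 − -2.9169·0.0625 = +13.9498 (running +44.5494)
  i=6: -2.9169·-4.0470 − -0.7743·-3.9330 = +8.7595 (running +53.3089)
  i=7: -0.7743·-2.5402 − 1.3914·-4.0470 = +7.5978 (running +60.9068)
  i=8: 1.3914·0.4852 − 2.8417·-2.5402 = +7.8935 (running +68.8003)
Area = |Σ|/2 = |68.8003|/2 = 34.4001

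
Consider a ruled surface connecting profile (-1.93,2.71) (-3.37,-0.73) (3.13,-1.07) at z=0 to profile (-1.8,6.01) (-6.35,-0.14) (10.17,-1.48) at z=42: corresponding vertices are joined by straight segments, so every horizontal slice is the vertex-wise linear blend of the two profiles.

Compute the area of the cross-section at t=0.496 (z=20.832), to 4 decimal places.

Area at t=0.496: 28.6837

Cross-section at t=0.496: each vertex is (1-t)·p0[i] + t·p1[i].
  v1: (1-0.496)·(-1.93,2.71) + 0.496·(-1.8,6.01) = (-1.8655,4.3468)
  v2: (1-0.496)·(-3.37,-0.73) + 0.496·(-6.35,-0.14) = (-4.8481,-0.4374)
  v3: (1-0.496)·(3.13,-1.07) + 0.496·(10.17,-1.48) = (6.6218,-1.2734)
Shoelace sum Σ(x_i·y_{i+1} − x_{i+1}·y_i):
  i=1: -1.8655·-0.4374 − -4.8481·4.3468 = +21.8895 (running +21.8895)
  i=2: -4.8481·-1.2734 − 6.6218·-0.4374 = +9.0695 (running +30.9590)
  i=3: 6.6218·4.3468 − -1.8655·-1.2734 = +26.4083 (running +57.3674)
Area = |Σ|/2 = |57.3674|/2 = 28.6837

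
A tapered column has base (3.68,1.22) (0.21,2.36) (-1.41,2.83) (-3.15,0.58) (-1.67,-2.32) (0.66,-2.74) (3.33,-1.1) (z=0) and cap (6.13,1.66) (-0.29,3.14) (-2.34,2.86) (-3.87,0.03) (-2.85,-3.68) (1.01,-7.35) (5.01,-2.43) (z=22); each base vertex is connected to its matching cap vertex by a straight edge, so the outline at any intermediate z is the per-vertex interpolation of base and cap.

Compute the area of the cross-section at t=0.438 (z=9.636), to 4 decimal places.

Cross-section at t=0.438: each vertex is (1-t)·p0[i] + t·p1[i].
  v1: (1-0.438)·(3.68,1.22) + 0.438·(6.13,1.66) = (4.7531,1.4127)
  v2: (1-0.438)·(0.21,2.36) + 0.438·(-0.29,3.14) = (-0.0090,2.7016)
  v3: (1-0.438)·(-1.41,2.83) + 0.438·(-2.34,2.86) = (-1.8173,2.8431)
  v4: (1-0.438)·(-3.15,0.58) + 0.438·(-3.87,0.03) = (-3.4654,0.3391)
  v5: (1-0.438)·(-1.67,-2.32) + 0.438·(-2.85,-3.68) = (-2.1868,-2.9157)
  v6: (1-0.438)·(0.66,-2.74) + 0.438·(1.01,-7.35) = (0.8133,-4.7592)
  v7: (1-0.438)·(3.33,-1.1) + 0.438·(5.01,-2.43) = (4.0658,-1.6825)
Shoelace sum Σ(x_i·y_{i+1} − x_{i+1}·y_i):
  i=1: 4.7531·2.7016 − -0.0090·1.4127 = +12.8539 (running +12.8539)
  i=2: -0.0090·2.8431 − -1.8173·2.7016 = +4.8842 (running +17.7381)
  i=3: -1.8173·0.3391 − -3.4654·2.8431 = +9.2362 (running +26.9743)
  i=4: -3.4654·-2.9157 − -2.1868·0.3391 = +10.8454 (running +37.8198)
  i=5: -2.1868·-4.7592 − 0.8133·-2.9157 = +12.7789 (running +50.5987)
  i=6: 0.8133·-1.6825 − 4.0658·-4.7592 = +17.9817 (running +68.5803)
  i=7: 4.0658·1.4127 − 4.7531·-1.6825 = +13.7412 (running +82.3215)
Area = |Σ|/2 = |82.3215|/2 = 41.1607

Area at t=0.438: 41.1607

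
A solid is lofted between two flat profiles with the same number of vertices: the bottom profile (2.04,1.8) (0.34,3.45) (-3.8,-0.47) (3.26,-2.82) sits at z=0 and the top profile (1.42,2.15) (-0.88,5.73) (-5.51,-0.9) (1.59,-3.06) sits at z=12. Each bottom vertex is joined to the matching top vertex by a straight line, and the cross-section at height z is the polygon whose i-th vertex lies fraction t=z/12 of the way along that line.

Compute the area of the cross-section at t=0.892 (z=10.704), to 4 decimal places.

Area at t=0.892: 32.7477

Cross-section at t=0.892: each vertex is (1-t)·p0[i] + t·p1[i].
  v1: (1-0.892)·(2.04,1.8) + 0.892·(1.42,2.15) = (1.4870,2.1122)
  v2: (1-0.892)·(0.34,3.45) + 0.892·(-0.88,5.73) = (-0.7482,5.4838)
  v3: (1-0.892)·(-3.8,-0.47) + 0.892·(-5.51,-0.9) = (-5.3253,-0.8536)
  v4: (1-0.892)·(3.26,-2.82) + 0.892·(1.59,-3.06) = (1.7704,-3.0341)
Shoelace sum Σ(x_i·y_{i+1} − x_{i+1}·y_i):
  i=1: 1.4870·5.4838 − -0.7482·2.1122 = +9.7346 (running +9.7346)
  i=2: -0.7482·-0.8536 − -5.3253·5.4838 = +29.8414 (running +39.5760)
  i=3: -5.3253·-3.0341 − 1.7704·-0.8536 = +17.6686 (running +57.2446)
  i=4: 1.7704·2.1122 − 1.4870·-3.0341 = +8.2509 (running +65.4955)
Area = |Σ|/2 = |65.4955|/2 = 32.7477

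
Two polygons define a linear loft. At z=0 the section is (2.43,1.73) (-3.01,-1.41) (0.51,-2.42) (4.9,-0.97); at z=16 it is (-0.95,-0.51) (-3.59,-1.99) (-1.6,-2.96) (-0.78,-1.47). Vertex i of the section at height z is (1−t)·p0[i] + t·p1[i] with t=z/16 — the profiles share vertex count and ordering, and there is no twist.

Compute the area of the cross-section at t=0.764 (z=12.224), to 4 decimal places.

Cross-section at t=0.764: each vertex is (1-t)·p0[i] + t·p1[i].
  v1: (1-0.764)·(2.43,1.73) + 0.764·(-0.95,-0.51) = (-0.1523,0.0186)
  v2: (1-0.764)·(-3.01,-1.41) + 0.764·(-3.59,-1.99) = (-3.4531,-1.8531)
  v3: (1-0.764)·(0.51,-2.42) + 0.764·(-1.6,-2.96) = (-1.1020,-2.8326)
  v4: (1-0.764)·(4.9,-0.97) + 0.764·(-0.78,-1.47) = (0.5605,-1.3520)
Shoelace sum Σ(x_i·y_{i+1} − x_{i+1}·y_i):
  i=1: -0.1523·-1.8531 − -3.4531·0.0186 = +0.3466 (running +0.3466)
  i=2: -3.4531·-2.8326 − -1.1020·-1.8531 = +7.7390 (running +8.0856)
  i=3: -1.1020·-1.3520 − 0.5605·-2.8326 = +3.0776 (running +11.1631)
  i=4: 0.5605·0.0186 − -0.1523·-1.3520 = -0.1955 (running +10.9677)
Area = |Σ|/2 = |10.9677|/2 = 5.4838

Area at t=0.764: 5.4838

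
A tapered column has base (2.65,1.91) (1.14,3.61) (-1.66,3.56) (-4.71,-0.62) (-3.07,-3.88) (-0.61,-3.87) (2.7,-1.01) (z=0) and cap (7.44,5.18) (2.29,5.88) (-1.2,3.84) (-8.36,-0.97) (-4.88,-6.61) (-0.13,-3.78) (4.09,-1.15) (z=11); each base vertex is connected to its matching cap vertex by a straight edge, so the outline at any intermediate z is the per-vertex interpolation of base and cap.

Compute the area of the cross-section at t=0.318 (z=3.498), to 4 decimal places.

Cross-section at t=0.318: each vertex is (1-t)·p0[i] + t·p1[i].
  v1: (1-0.318)·(2.65,1.91) + 0.318·(7.44,5.18) = (4.1732,2.9499)
  v2: (1-0.318)·(1.14,3.61) + 0.318·(2.29,5.88) = (1.5057,4.3319)
  v3: (1-0.318)·(-1.66,3.56) + 0.318·(-1.2,3.84) = (-1.5137,3.6490)
  v4: (1-0.318)·(-4.71,-0.62) + 0.318·(-8.36,-0.97) = (-5.8707,-0.7313)
  v5: (1-0.318)·(-3.07,-3.88) + 0.318·(-4.88,-6.61) = (-3.6456,-4.7481)
  v6: (1-0.318)·(-0.61,-3.87) + 0.318·(-0.13,-3.78) = (-0.4574,-3.8414)
  v7: (1-0.318)·(2.7,-1.01) + 0.318·(4.09,-1.15) = (3.1420,-1.0545)
Shoelace sum Σ(x_i·y_{i+1} − x_{i+1}·y_i):
  i=1: 4.1732·4.3319 − 1.5057·2.9499 = +13.6362 (running +13.6362)
  i=2: 1.5057·3.6490 − -1.5137·4.3319 = +12.0516 (running +25.6878)
  i=3: -1.5137·-0.7313 − -5.8707·3.6490 = +22.5294 (running +48.2172)
  i=4: -5.8707·-4.7481 − -3.6456·-0.7313 = +25.2089 (running +73.4261)
  i=5: -3.6456·-3.8414 − -0.4574·-4.7481 = +11.8324 (running +85.2585)
  i=6: -0.4574·-1.0545 − 3.1420·-3.8414 = +12.5520 (running +97.8105)
  i=7: 3.1420·2.9499 − 4.1732·-1.0545 = +13.6693 (running +111.4798)
Area = |Σ|/2 = |111.4798|/2 = 55.7399

Area at t=0.318: 55.7399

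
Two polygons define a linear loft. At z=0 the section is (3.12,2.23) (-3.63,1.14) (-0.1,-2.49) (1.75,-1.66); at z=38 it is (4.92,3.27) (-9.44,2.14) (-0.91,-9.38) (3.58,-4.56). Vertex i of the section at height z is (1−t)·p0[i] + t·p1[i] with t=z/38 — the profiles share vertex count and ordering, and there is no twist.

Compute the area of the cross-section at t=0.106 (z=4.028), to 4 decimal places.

Cross-section at t=0.106: each vertex is (1-t)·p0[i] + t·p1[i].
  v1: (1-0.106)·(3.12,2.23) + 0.106·(4.92,3.27) = (3.3108,2.3402)
  v2: (1-0.106)·(-3.63,1.14) + 0.106·(-9.44,2.14) = (-4.2459,1.2460)
  v3: (1-0.106)·(-0.1,-2.49) + 0.106·(-0.91,-9.38) = (-0.1859,-3.2203)
  v4: (1-0.106)·(1.75,-1.66) + 0.106·(3.58,-4.56) = (1.9440,-1.9674)
Shoelace sum Σ(x_i·y_{i+1} − x_{i+1}·y_i):
  i=1: 3.3108·1.2460 − -4.2459·2.3402 = +14.0616 (running +14.0616)
  i=2: -4.2459·-3.2203 − -0.1859·1.2460 = +13.9047 (running +27.9663)
  i=3: -0.1859·-1.9674 − 1.9440·-3.2203 = +6.6259 (running +34.5922)
  i=4: 1.9440·2.3402 − 3.3108·-1.9674 = +11.0630 (running +45.6553)
Area = |Σ|/2 = |45.6553|/2 = 22.8276

Area at t=0.106: 22.8276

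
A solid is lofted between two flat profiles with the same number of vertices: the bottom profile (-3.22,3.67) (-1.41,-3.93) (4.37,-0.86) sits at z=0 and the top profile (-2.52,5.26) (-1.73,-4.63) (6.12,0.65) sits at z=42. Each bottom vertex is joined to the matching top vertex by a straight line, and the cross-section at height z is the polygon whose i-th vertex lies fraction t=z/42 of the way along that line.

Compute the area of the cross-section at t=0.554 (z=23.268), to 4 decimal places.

Cross-section at t=0.554: each vertex is (1-t)·p0[i] + t·p1[i].
  v1: (1-0.554)·(-3.22,3.67) + 0.554·(-2.52,5.26) = (-2.8322,4.5509)
  v2: (1-0.554)·(-1.41,-3.93) + 0.554·(-1.73,-4.63) = (-1.5873,-4.3178)
  v3: (1-0.554)·(4.37,-0.86) + 0.554·(6.12,0.65) = (5.3395,-0.0235)
Shoelace sum Σ(x_i·y_{i+1} − x_{i+1}·y_i):
  i=1: -2.8322·-4.3178 − -1.5873·4.5509 = +19.4524 (running +19.4524)
  i=2: -1.5873·-0.0235 − 5.3395·-4.3178 = +23.0921 (running +42.5445)
  i=3: 5.3395·4.5509 − -2.8322·-0.0235 = +24.2329 (running +66.7774)
Area = |Σ|/2 = |66.7774|/2 = 33.3887

Area at t=0.554: 33.3887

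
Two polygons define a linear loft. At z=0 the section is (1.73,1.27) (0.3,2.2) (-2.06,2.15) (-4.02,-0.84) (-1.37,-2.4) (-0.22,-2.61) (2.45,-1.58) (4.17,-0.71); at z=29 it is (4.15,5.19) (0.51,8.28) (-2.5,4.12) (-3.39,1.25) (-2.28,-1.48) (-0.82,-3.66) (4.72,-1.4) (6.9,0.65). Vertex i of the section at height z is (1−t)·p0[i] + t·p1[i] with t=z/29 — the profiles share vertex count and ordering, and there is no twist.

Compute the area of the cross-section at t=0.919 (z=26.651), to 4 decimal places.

Cross-section at t=0.919: each vertex is (1-t)·p0[i] + t·p1[i].
  v1: (1-0.919)·(1.73,1.27) + 0.919·(4.15,5.19) = (3.9540,4.8725)
  v2: (1-0.919)·(0.3,2.2) + 0.919·(0.51,8.28) = (0.4930,7.7875)
  v3: (1-0.919)·(-2.06,2.15) + 0.919·(-2.5,4.12) = (-2.4644,3.9604)
  v4: (1-0.919)·(-4.02,-0.84) + 0.919·(-3.39,1.25) = (-3.4410,1.0807)
  v5: (1-0.919)·(-1.37,-2.4) + 0.919·(-2.28,-1.48) = (-2.2063,-1.5545)
  v6: (1-0.919)·(-0.22,-2.61) + 0.919·(-0.82,-3.66) = (-0.7714,-3.5750)
  v7: (1-0.919)·(2.45,-1.58) + 0.919·(4.72,-1.4) = (4.5361,-1.4146)
  v8: (1-0.919)·(4.17,-0.71) + 0.919·(6.9,0.65) = (6.6789,0.5398)
Shoelace sum Σ(x_i·y_{i+1} − x_{i+1}·y_i):
  i=1: 3.9540·7.7875 − 0.4930·4.8725 = +28.3896 (running +28.3896)
  i=2: 0.4930·3.9604 − -2.4644·7.7875 = +21.1437 (running +49.5333)
  i=3: -2.4644·1.0807 − -3.4410·3.9604 = +10.9647 (running +60.4980)
  i=4: -3.4410·-1.5545 − -2.2063·1.0807 = +7.7335 (running +68.2315)
  i=5: -2.2063·-3.5750 − -0.7714·-1.5545 = +6.6882 (running +74.9197)
  i=6: -0.7714·-1.4146 − 4.5361·-3.5750 = +17.3076 (running +92.2274)
  i=7: 4.5361·0.5398 − 6.6789·-1.4146 = +11.8966 (running +104.1240)
  i=8: 6.6789·4.8725 − 3.9540·0.5398 = +30.4081 (running +134.5321)
Area = |Σ|/2 = |134.5321|/2 = 67.2661

Area at t=0.919: 67.2661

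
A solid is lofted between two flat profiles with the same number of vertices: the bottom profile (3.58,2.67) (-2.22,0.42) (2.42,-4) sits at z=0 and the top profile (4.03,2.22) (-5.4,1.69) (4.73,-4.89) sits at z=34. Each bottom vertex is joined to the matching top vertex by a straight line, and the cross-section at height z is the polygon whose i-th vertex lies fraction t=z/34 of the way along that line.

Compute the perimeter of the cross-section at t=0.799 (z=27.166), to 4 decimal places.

Cross-section at t=0.799: each vertex is (1-t)·p0[i] + t·p1[i].
  v1: (1-0.799)·(3.58,2.67) + 0.799·(4.03,2.22) = (3.9396,2.3105)
  v2: (1-0.799)·(-2.22,0.42) + 0.799·(-5.4,1.69) = (-4.7608,1.4347)
  v3: (1-0.799)·(2.42,-4) + 0.799·(4.73,-4.89) = (4.2657,-4.7111)
Perimeter = Σ |v_{i+1} − v_i|:
  edge 1→2: √(-8.7004² + -0.8757²) = 8.7443 (running 8.7443)
  edge 2→3: √(9.0265² + -6.1458²) = 10.9201 (running 19.6645)
  edge 3→1: √(-0.3261² + 7.0216²) = 7.0291 (running 26.6936)
Perimeter = 26.6936

Perimeter at t=0.799: 26.6936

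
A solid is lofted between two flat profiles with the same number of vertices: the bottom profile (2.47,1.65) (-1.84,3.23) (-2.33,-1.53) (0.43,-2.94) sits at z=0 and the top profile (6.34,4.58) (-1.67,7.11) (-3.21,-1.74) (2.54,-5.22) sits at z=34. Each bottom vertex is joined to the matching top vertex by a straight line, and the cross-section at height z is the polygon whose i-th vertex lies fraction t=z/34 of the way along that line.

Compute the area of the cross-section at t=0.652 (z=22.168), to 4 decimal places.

Area at t=0.652: 49.4596

Cross-section at t=0.652: each vertex is (1-t)·p0[i] + t·p1[i].
  v1: (1-0.652)·(2.47,1.65) + 0.652·(6.34,4.58) = (4.9932,3.5604)
  v2: (1-0.652)·(-1.84,3.23) + 0.652·(-1.67,7.11) = (-1.7292,5.7598)
  v3: (1-0.652)·(-2.33,-1.53) + 0.652·(-3.21,-1.74) = (-2.9038,-1.6669)
  v4: (1-0.652)·(0.43,-2.94) + 0.652·(2.54,-5.22) = (1.8057,-4.4266)
Shoelace sum Σ(x_i·y_{i+1} − x_{i+1}·y_i):
  i=1: 4.9932·5.7598 − -1.7292·3.5604 = +34.9163 (running +34.9163)
  i=2: -1.7292·-1.6669 − -2.9038·5.7598 = +19.6073 (running +54.5236)
  i=3: -2.9038·-4.4266 − 1.8057·-1.6669 = +15.8637 (running +70.3873)
  i=4: 1.8057·3.5604 − 4.9932·-4.4266 = +28.5319 (running +98.9192)
Area = |Σ|/2 = |98.9192|/2 = 49.4596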